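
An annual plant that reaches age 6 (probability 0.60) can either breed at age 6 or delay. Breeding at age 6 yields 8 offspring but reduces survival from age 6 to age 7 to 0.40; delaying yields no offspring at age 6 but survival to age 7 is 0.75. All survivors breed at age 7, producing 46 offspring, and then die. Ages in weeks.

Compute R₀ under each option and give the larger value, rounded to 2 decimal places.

breed at age 6: R₀ = 0.60 × (8 + 0.40 × 46) = 0.60 × 26.4000 = 15.8400
delay to age 7: R₀ = 0.60 × (0.75 × 46) = 0.60 × 34.5000 = 20.7000
Higher: delay to age 7 (20.7000).

20.70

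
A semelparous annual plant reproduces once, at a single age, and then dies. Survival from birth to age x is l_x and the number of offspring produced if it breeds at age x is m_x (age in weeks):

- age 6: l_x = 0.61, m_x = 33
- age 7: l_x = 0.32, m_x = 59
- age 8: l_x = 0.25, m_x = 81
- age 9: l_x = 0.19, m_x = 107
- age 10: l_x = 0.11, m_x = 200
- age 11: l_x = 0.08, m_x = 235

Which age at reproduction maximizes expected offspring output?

10

Expected offspring if breeding at age x = l_x × m_x:
  age 6: 0.61 × 33 = 20.130
  age 7: 0.32 × 59 = 18.880
  age 8: 0.25 × 81 = 20.250
  age 9: 0.19 × 107 = 20.330
  age 10: 0.11 × 200 = 22.000
  age 11: 0.08 × 235 = 18.800
Maximum at age 10 (22.000).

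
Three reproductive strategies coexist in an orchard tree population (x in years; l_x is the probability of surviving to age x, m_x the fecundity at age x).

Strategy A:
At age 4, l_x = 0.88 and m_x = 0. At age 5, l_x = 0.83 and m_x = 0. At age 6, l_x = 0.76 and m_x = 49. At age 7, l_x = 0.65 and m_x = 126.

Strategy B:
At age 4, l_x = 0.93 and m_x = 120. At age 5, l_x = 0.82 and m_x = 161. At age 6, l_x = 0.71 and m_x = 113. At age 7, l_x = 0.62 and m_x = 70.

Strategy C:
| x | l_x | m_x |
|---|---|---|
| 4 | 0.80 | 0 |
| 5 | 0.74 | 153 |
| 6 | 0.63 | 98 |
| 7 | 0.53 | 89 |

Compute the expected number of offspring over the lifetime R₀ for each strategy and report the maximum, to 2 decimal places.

367.25

Strategy A: R₀ = 0.88×0 + 0.83×0 + 0.76×49 + 0.65×126 = 119.1400
Strategy B: R₀ = 0.93×120 + 0.82×161 + 0.71×113 + 0.62×70 = 367.2500
Strategy C: R₀ = 0.80×0 + 0.74×153 + 0.63×98 + 0.53×89 = 222.1300
Highest R₀: strategy B with 367.2500.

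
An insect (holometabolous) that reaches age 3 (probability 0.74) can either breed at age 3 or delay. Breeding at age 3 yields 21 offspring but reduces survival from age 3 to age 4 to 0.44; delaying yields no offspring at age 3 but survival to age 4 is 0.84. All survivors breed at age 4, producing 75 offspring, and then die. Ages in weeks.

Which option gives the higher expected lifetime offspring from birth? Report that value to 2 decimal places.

46.62

breed at age 3: R₀ = 0.74 × (21 + 0.44 × 75) = 0.74 × 54.0000 = 39.9600
delay to age 4: R₀ = 0.74 × (0.84 × 75) = 0.74 × 63.0000 = 46.6200
Higher: delay to age 4 (46.6200).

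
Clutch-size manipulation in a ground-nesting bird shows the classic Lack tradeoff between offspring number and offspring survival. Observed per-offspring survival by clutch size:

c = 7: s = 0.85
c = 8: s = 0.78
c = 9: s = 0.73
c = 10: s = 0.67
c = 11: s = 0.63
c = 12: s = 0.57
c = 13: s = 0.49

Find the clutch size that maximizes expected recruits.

11

Expected recruits = c × s(c):
  c=7: 7 × 0.85 = 5.950
  c=8: 8 × 0.78 = 6.240
  c=9: 9 × 0.73 = 6.570
  c=10: 10 × 0.67 = 6.700
  c=11: 11 × 0.63 = 6.930
  c=12: 12 × 0.57 = 6.840
  c=13: 13 × 0.49 = 6.370
Maximum at c = 11 (6.930 recruits).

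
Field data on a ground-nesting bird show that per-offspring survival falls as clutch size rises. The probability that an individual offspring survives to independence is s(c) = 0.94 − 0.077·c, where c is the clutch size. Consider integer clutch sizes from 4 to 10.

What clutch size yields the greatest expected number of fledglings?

Expected fledglings = c × s(c):
  c=4: 4 × 0.632 = 2.528
  c=5: 5 × 0.555 = 2.775
  c=6: 6 × 0.478 = 2.868
  c=7: 7 × 0.401 = 2.807
  c=8: 8 × 0.324 = 2.592
  c=9: 9 × 0.247 = 2.223
  c=10: 10 × 0.170 = 1.700
Maximum at c = 6 (2.868 fledglings).

6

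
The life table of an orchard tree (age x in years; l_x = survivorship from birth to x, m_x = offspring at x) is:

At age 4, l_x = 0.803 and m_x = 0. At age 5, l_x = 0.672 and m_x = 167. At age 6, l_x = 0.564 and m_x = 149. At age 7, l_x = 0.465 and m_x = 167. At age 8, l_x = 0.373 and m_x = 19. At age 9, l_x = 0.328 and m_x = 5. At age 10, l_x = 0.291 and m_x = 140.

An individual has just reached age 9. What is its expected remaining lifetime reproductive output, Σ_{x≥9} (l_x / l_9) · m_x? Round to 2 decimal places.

l_9 = 0.328. Conditional survival from age 9 to x is l_x / l_9.
  x=9: (0.328/0.328) × 5 = 5.0000
  x=10: (0.291/0.328) × 140 = 124.2073
Sum = 5.0000 + 124.2073 = 129.2073

129.21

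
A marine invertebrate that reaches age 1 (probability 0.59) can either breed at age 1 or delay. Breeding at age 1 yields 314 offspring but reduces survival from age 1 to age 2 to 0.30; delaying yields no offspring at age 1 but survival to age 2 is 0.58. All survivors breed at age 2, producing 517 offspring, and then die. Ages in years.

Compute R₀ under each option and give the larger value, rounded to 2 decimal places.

276.77

breed at age 1: R₀ = 0.59 × (314 + 0.30 × 517) = 0.59 × 469.1000 = 276.7690
delay to age 2: R₀ = 0.59 × (0.58 × 517) = 0.59 × 299.8600 = 176.9174
Higher: breed at age 1 (276.7690).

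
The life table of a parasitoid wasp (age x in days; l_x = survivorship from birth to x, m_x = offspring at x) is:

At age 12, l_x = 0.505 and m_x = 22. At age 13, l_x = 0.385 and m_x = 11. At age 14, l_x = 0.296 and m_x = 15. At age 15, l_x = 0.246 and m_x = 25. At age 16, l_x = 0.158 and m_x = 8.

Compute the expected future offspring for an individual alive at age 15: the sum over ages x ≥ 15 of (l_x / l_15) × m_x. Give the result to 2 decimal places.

30.14

l_15 = 0.246. Conditional survival from age 15 to x is l_x / l_15.
  x=15: (0.246/0.246) × 25 = 25.0000
  x=16: (0.158/0.246) × 8 = 5.1382
Sum = 25.0000 + 5.1382 = 30.1382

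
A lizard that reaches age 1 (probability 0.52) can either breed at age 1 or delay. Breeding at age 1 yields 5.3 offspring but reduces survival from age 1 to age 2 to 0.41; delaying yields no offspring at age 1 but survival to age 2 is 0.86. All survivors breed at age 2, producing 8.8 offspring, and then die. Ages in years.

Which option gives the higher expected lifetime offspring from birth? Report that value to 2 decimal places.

4.63

breed at age 1: R₀ = 0.52 × (5.3 + 0.41 × 8.8) = 0.52 × 8.9080 = 4.6322
delay to age 2: R₀ = 0.52 × (0.86 × 8.8) = 0.52 × 7.5680 = 3.9354
Higher: breed at age 1 (4.6322).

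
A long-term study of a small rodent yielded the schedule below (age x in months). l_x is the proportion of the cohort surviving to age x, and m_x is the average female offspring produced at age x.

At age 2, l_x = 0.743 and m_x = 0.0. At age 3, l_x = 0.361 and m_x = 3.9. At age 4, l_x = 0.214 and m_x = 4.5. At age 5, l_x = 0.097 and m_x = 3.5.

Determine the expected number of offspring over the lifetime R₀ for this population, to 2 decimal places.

R₀ = Σ l_x m_x:
  age 2: 0.743 × 0.0 = 0.0000
  age 3: 0.361 × 3.9 = 1.4079
  age 4: 0.214 × 4.5 = 0.9630
  age 5: 0.097 × 3.5 = 0.3395
R₀ = 0.0000 + 1.4079 + 0.9630 + 0.3395 = 2.7104

2.71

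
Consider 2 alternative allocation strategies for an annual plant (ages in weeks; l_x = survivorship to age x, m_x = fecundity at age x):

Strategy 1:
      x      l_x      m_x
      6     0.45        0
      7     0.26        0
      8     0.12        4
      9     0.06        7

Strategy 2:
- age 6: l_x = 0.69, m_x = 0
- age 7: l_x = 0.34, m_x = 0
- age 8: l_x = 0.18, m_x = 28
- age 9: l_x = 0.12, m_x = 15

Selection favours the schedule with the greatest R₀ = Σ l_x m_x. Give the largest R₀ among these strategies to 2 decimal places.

6.84

Strategy 1: R₀ = 0.45×0 + 0.26×0 + 0.12×4 + 0.06×7 = 0.9000
Strategy 2: R₀ = 0.69×0 + 0.34×0 + 0.18×28 + 0.12×15 = 6.8400
Highest R₀: strategy 2 with 6.8400.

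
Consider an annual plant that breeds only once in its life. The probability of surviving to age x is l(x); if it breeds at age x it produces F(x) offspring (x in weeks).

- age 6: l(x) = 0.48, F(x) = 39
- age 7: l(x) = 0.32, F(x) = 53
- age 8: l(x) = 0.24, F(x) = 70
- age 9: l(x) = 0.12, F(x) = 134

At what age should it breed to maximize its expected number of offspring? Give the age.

Expected offspring if breeding at age x = l(x) × F(x):
  age 6: 0.48 × 39 = 18.720
  age 7: 0.32 × 53 = 16.960
  age 8: 0.24 × 70 = 16.800
  age 9: 0.12 × 134 = 16.080
Maximum at age 6 (18.720).

6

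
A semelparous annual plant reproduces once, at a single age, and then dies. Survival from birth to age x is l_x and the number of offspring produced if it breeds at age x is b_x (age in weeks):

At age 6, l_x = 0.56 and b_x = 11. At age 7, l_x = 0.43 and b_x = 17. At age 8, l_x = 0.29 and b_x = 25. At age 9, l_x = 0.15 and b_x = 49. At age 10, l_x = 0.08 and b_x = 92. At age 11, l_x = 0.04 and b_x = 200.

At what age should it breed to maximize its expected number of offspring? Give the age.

11

Expected offspring if breeding at age x = l_x × b_x:
  age 6: 0.56 × 11 = 6.160
  age 7: 0.43 × 17 = 7.310
  age 8: 0.29 × 25 = 7.250
  age 9: 0.15 × 49 = 7.350
  age 10: 0.08 × 92 = 7.360
  age 11: 0.04 × 200 = 8.000
Maximum at age 11 (8.000).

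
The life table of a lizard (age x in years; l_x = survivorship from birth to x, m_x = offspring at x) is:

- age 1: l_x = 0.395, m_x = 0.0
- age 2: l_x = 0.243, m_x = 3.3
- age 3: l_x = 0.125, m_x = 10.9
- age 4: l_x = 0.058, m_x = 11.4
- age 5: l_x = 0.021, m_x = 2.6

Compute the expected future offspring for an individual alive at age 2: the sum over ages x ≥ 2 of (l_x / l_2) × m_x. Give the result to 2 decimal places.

l_2 = 0.243. Conditional survival from age 2 to x is l_x / l_2.
  x=2: (0.243/0.243) × 3.3 = 3.3000
  x=3: (0.125/0.243) × 10.9 = 5.6070
  x=4: (0.058/0.243) × 11.4 = 2.7210
  x=5: (0.021/0.243) × 2.6 = 0.2247
Sum = 3.3000 + 5.6070 + 2.7210 + 0.2247 = 11.8527

11.85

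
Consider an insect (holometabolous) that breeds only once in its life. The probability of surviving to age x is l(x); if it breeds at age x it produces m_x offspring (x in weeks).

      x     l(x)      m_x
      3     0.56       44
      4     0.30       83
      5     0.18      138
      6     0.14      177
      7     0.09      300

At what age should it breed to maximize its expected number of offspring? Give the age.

7

Expected offspring if breeding at age x = l(x) × m_x:
  age 3: 0.56 × 44 = 24.640
  age 4: 0.30 × 83 = 24.900
  age 5: 0.18 × 138 = 24.840
  age 6: 0.14 × 177 = 24.780
  age 7: 0.09 × 300 = 27.000
Maximum at age 7 (27.000).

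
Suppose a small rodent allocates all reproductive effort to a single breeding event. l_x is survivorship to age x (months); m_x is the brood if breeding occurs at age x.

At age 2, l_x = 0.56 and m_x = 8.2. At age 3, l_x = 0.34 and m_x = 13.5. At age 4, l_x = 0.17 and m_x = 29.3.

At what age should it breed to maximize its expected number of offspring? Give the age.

4

Expected offspring if breeding at age x = l_x × m_x:
  age 2: 0.56 × 8.2 = 4.592
  age 3: 0.34 × 13.5 = 4.590
  age 4: 0.17 × 29.3 = 4.981
Maximum at age 4 (4.981).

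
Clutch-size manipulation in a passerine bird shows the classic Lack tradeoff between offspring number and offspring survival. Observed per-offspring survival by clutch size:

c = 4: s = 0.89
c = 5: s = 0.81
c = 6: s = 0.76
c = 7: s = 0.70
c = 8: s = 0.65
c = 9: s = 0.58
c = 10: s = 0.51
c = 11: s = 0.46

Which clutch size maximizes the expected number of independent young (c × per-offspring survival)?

9

Expected independent young = c × s(c):
  c=4: 4 × 0.89 = 3.560
  c=5: 5 × 0.81 = 4.050
  c=6: 6 × 0.76 = 4.560
  c=7: 7 × 0.70 = 4.900
  c=8: 8 × 0.65 = 5.200
  c=9: 9 × 0.58 = 5.220
  c=10: 10 × 0.51 = 5.100
  c=11: 11 × 0.46 = 5.060
Maximum at c = 9 (5.220 independent young).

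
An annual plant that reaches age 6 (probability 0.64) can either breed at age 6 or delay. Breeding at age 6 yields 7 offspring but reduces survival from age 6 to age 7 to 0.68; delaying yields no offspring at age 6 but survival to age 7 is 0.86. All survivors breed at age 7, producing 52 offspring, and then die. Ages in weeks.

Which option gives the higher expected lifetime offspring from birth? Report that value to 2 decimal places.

28.62

breed at age 6: R₀ = 0.64 × (7 + 0.68 × 52) = 0.64 × 42.3600 = 27.1104
delay to age 7: R₀ = 0.64 × (0.86 × 52) = 0.64 × 44.7200 = 28.6208
Higher: delay to age 7 (28.6208).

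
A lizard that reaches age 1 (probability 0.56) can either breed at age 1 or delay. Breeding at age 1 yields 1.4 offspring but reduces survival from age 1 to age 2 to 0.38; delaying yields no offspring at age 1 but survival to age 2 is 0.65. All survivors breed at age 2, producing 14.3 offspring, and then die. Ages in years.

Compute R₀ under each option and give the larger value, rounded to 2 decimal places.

5.21

breed at age 1: R₀ = 0.56 × (1.4 + 0.38 × 14.3) = 0.56 × 6.8340 = 3.8270
delay to age 2: R₀ = 0.56 × (0.65 × 14.3) = 0.56 × 9.2950 = 5.2052
Higher: delay to age 2 (5.2052).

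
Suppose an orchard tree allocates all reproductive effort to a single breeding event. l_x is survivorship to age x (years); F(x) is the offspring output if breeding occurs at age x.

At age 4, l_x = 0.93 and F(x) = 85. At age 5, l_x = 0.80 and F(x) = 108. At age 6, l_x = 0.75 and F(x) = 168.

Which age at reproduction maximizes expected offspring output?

Expected offspring if breeding at age x = l_x × F(x):
  age 4: 0.93 × 85 = 79.050
  age 5: 0.80 × 108 = 86.400
  age 6: 0.75 × 168 = 126.000
Maximum at age 6 (126.000).

6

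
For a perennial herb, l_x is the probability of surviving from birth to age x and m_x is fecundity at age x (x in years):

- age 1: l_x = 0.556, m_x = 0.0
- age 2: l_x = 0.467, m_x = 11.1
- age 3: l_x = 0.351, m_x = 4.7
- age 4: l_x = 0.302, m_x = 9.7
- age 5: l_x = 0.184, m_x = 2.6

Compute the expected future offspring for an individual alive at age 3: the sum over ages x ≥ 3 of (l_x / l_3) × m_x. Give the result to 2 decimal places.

l_3 = 0.351. Conditional survival from age 3 to x is l_x / l_3.
  x=3: (0.351/0.351) × 4.7 = 4.7000
  x=4: (0.302/0.351) × 9.7 = 8.3459
  x=5: (0.184/0.351) × 2.6 = 1.3630
Sum = 4.7000 + 8.3459 + 1.3630 = 14.4088

14.41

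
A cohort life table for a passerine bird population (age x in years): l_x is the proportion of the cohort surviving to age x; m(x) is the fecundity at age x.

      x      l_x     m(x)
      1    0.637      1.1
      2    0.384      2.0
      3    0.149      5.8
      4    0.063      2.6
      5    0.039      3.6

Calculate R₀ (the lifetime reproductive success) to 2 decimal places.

R₀ = Σ l_x m(x):
  age 1: 0.637 × 1.1 = 0.7007
  age 2: 0.384 × 2.0 = 0.7680
  age 3: 0.149 × 5.8 = 0.8642
  age 4: 0.063 × 2.6 = 0.1638
  age 5: 0.039 × 3.6 = 0.1404
R₀ = 0.7007 + 0.7680 + 0.8642 + 0.1638 + 0.1404 = 2.6371

2.64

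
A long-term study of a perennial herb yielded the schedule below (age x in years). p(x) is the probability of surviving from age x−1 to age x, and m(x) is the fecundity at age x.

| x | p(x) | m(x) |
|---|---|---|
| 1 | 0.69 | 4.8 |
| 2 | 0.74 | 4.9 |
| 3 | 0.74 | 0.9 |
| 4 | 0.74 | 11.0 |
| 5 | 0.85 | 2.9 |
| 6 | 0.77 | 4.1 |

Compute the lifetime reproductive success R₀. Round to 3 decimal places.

Survivorship from birth: l_x = p_1·p_2·…·p_x.
  l_1 = 0.69000
  l_2 = 0.51060
  l_3 = 0.37784
  l_4 = 0.27960
  l_5 = 0.23766
  l_6 = 0.18300
R₀ = Σ l_x m(x):
  age 1: 0.69000 × 4.8 = 3.3120
  age 2: 0.51060 × 4.9 = 2.5019
  age 3: 0.37784 × 0.9 = 0.3401
  age 4: 0.27960 × 11.0 = 3.0756
  age 5: 0.23766 × 2.9 = 0.6892
  age 6: 0.18300 × 4.1 = 0.7503
R₀ = 3.3120 + 2.5019 + 0.3401 + 3.0756 + 0.6892 + 0.7503 = 10.6691

10.669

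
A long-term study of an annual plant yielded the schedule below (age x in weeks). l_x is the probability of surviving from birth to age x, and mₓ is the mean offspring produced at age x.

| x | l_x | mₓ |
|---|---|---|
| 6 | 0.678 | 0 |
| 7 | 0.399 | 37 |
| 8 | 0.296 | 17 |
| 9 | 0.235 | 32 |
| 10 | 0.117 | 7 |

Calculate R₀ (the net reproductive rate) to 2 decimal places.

28.13

R₀ = Σ l_x mₓ:
  age 6: 0.678 × 0 = 0.0000
  age 7: 0.399 × 37 = 14.7630
  age 8: 0.296 × 17 = 5.0320
  age 9: 0.235 × 32 = 7.5200
  age 10: 0.117 × 7 = 0.8190
R₀ = 0.0000 + 14.7630 + 5.0320 + 7.5200 + 0.8190 = 28.1340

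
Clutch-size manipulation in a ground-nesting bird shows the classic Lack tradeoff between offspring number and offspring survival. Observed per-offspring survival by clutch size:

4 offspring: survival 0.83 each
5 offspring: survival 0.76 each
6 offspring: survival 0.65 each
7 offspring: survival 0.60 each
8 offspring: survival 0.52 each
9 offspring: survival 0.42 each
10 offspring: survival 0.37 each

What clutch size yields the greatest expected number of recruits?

7

Expected recruits = c × s(c):
  c=4: 4 × 0.83 = 3.320
  c=5: 5 × 0.76 = 3.800
  c=6: 6 × 0.65 = 3.900
  c=7: 7 × 0.60 = 4.200
  c=8: 8 × 0.52 = 4.160
  c=9: 9 × 0.42 = 3.780
  c=10: 10 × 0.37 = 3.700
Maximum at c = 7 (4.200 recruits).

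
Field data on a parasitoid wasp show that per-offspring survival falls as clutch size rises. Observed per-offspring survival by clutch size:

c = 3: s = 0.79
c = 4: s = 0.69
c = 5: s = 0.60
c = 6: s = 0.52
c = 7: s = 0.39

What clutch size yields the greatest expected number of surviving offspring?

Expected surviving offspring = c × s(c):
  c=3: 3 × 0.79 = 2.370
  c=4: 4 × 0.69 = 2.760
  c=5: 5 × 0.60 = 3.000
  c=6: 6 × 0.52 = 3.120
  c=7: 7 × 0.39 = 2.730
Maximum at c = 6 (3.120 surviving offspring).

6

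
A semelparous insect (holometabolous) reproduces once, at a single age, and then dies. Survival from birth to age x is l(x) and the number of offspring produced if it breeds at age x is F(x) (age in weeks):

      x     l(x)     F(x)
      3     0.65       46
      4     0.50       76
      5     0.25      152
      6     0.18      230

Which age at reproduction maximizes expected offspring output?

Expected offspring if breeding at age x = l(x) × F(x):
  age 3: 0.65 × 46 = 29.900
  age 4: 0.50 × 76 = 38.000
  age 5: 0.25 × 152 = 38.000
  age 6: 0.18 × 230 = 41.400
Maximum at age 6 (41.400).

6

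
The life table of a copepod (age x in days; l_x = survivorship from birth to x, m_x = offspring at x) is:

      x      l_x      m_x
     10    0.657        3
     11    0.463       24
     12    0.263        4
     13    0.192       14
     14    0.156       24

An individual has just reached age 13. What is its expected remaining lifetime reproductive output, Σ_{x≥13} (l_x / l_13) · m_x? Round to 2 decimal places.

l_13 = 0.192. Conditional survival from age 13 to x is l_x / l_13.
  x=13: (0.192/0.192) × 14 = 14.0000
  x=14: (0.156/0.192) × 24 = 19.5000
Sum = 14.0000 + 19.5000 = 33.5000

33.50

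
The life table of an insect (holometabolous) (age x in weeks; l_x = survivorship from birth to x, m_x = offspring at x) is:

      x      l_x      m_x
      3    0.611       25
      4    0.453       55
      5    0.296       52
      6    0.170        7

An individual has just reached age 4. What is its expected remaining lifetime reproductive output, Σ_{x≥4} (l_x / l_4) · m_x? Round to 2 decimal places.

91.60

l_4 = 0.453. Conditional survival from age 4 to x is l_x / l_4.
  x=4: (0.453/0.453) × 55 = 55.0000
  x=5: (0.296/0.453) × 52 = 33.9779
  x=6: (0.170/0.453) × 7 = 2.6269
Sum = 55.0000 + 33.9779 + 2.6269 = 91.6049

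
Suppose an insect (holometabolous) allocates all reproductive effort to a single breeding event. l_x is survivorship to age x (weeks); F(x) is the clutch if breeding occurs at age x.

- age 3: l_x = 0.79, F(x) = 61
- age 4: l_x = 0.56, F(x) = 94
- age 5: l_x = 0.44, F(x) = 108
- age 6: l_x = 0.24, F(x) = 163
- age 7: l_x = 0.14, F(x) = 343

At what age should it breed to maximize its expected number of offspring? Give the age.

Expected offspring if breeding at age x = l_x × F(x):
  age 3: 0.79 × 61 = 48.190
  age 4: 0.56 × 94 = 52.640
  age 5: 0.44 × 108 = 47.520
  age 6: 0.24 × 163 = 39.120
  age 7: 0.14 × 343 = 48.020
Maximum at age 4 (52.640).

4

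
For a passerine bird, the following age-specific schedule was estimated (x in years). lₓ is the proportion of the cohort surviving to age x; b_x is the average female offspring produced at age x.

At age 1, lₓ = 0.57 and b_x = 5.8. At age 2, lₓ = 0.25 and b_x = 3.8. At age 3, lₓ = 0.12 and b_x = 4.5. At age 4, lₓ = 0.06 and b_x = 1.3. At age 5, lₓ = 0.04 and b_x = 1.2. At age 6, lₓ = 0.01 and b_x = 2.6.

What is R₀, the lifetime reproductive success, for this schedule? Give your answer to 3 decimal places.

R₀ = Σ lₓ b_x:
  age 1: 0.57 × 5.8 = 3.3060
  age 2: 0.25 × 3.8 = 0.9500
  age 3: 0.12 × 4.5 = 0.5400
  age 4: 0.06 × 1.3 = 0.0780
  age 5: 0.04 × 1.2 = 0.0480
  age 6: 0.01 × 2.6 = 0.0260
R₀ = 3.3060 + 0.9500 + 0.5400 + 0.0780 + 0.0480 + 0.0260 = 4.9480

4.948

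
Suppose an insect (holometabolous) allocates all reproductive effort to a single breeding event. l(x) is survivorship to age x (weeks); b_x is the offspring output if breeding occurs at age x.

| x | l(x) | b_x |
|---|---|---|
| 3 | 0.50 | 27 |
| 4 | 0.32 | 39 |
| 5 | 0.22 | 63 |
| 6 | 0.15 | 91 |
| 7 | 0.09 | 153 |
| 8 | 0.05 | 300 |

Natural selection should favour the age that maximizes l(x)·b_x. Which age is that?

8

Expected offspring if breeding at age x = l(x) × b_x:
  age 3: 0.50 × 27 = 13.500
  age 4: 0.32 × 39 = 12.480
  age 5: 0.22 × 63 = 13.860
  age 6: 0.15 × 91 = 13.650
  age 7: 0.09 × 153 = 13.770
  age 8: 0.05 × 300 = 15.000
Maximum at age 8 (15.000).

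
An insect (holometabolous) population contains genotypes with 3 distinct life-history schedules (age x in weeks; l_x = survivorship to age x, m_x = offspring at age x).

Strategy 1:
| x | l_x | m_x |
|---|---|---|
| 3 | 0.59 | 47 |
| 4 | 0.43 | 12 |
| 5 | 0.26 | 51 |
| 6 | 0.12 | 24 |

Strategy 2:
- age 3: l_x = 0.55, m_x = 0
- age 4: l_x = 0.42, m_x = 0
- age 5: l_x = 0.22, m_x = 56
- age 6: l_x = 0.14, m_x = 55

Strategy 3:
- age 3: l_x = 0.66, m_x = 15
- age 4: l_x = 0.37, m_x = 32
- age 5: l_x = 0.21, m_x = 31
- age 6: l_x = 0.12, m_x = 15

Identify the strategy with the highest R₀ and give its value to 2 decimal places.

49.03

Strategy 1: R₀ = 0.59×47 + 0.43×12 + 0.26×51 + 0.12×24 = 49.0300
Strategy 2: R₀ = 0.55×0 + 0.42×0 + 0.22×56 + 0.14×55 = 20.0200
Strategy 3: R₀ = 0.66×15 + 0.37×32 + 0.21×31 + 0.12×15 = 30.0500
Highest R₀: strategy 1 with 49.0300.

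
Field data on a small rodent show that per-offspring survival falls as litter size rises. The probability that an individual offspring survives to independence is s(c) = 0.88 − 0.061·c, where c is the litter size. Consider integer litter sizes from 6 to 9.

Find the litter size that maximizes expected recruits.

7

Expected recruits = c × s(c):
  c=6: 6 × 0.514 = 3.084
  c=7: 7 × 0.453 = 3.171
  c=8: 8 × 0.392 = 3.136
  c=9: 9 × 0.331 = 2.979
Maximum at c = 7 (3.171 recruits).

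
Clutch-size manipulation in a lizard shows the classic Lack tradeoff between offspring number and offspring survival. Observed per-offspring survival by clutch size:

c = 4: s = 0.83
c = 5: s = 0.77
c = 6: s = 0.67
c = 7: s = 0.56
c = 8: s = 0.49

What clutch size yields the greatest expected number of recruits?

6

Expected recruits = c × s(c):
  c=4: 4 × 0.83 = 3.320
  c=5: 5 × 0.77 = 3.850
  c=6: 6 × 0.67 = 4.020
  c=7: 7 × 0.56 = 3.920
  c=8: 8 × 0.49 = 3.920
Maximum at c = 6 (4.020 recruits).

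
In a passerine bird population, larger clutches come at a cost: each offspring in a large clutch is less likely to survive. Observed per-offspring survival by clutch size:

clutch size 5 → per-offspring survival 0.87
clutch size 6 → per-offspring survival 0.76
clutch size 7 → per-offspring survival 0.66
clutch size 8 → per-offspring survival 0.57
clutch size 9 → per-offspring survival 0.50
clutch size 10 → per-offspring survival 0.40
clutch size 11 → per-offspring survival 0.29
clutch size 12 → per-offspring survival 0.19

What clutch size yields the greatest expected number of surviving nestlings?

7

Expected surviving nestlings = c × s(c):
  c=5: 5 × 0.87 = 4.350
  c=6: 6 × 0.76 = 4.560
  c=7: 7 × 0.66 = 4.620
  c=8: 8 × 0.57 = 4.560
  c=9: 9 × 0.50 = 4.500
  c=10: 10 × 0.40 = 4.000
  c=11: 11 × 0.29 = 3.190
  c=12: 12 × 0.19 = 2.280
Maximum at c = 7 (4.620 surviving nestlings).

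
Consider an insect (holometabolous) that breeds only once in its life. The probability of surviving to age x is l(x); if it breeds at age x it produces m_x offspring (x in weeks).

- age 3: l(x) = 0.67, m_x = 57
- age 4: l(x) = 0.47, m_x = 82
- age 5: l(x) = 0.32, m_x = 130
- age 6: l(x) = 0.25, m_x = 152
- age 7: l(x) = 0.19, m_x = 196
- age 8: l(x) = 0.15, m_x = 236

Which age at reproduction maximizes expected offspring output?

Expected offspring if breeding at age x = l(x) × m_x:
  age 3: 0.67 × 57 = 38.190
  age 4: 0.47 × 82 = 38.540
  age 5: 0.32 × 130 = 41.600
  age 6: 0.25 × 152 = 38.000
  age 7: 0.19 × 196 = 37.240
  age 8: 0.15 × 236 = 35.400
Maximum at age 5 (41.600).

5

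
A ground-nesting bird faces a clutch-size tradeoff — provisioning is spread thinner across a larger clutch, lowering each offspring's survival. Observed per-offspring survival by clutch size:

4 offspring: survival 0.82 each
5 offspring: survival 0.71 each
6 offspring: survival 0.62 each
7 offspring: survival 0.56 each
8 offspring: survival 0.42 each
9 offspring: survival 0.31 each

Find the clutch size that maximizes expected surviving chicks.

7

Expected surviving chicks = c × s(c):
  c=4: 4 × 0.82 = 3.280
  c=5: 5 × 0.71 = 3.550
  c=6: 6 × 0.62 = 3.720
  c=7: 7 × 0.56 = 3.920
  c=8: 8 × 0.42 = 3.360
  c=9: 9 × 0.31 = 2.790
Maximum at c = 7 (3.920 surviving chicks).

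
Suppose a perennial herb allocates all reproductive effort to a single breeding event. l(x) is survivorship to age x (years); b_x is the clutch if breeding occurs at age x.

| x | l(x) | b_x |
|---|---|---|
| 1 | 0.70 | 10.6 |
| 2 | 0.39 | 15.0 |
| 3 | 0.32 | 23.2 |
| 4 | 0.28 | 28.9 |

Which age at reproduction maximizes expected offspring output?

Expected offspring if breeding at age x = l(x) × b_x:
  age 1: 0.70 × 10.6 = 7.420
  age 2: 0.39 × 15.0 = 5.850
  age 3: 0.32 × 23.2 = 7.424
  age 4: 0.28 × 28.9 = 8.092
Maximum at age 4 (8.092).

4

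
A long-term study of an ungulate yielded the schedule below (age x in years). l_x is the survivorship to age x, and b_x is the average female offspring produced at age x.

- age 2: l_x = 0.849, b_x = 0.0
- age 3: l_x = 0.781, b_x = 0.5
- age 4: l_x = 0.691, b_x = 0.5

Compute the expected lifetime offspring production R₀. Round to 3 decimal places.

0.736

R₀ = Σ l_x b_x:
  age 2: 0.849 × 0.0 = 0.0000
  age 3: 0.781 × 0.5 = 0.3905
  age 4: 0.691 × 0.5 = 0.3455
R₀ = 0.0000 + 0.3905 + 0.3455 = 0.7360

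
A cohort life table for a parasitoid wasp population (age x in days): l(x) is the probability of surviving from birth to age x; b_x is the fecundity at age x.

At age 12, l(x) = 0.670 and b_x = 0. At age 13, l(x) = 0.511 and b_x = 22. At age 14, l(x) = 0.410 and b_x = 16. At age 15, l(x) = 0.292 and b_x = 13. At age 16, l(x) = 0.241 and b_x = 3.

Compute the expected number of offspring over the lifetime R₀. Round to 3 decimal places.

R₀ = Σ l(x) b_x:
  age 12: 0.670 × 0 = 0.0000
  age 13: 0.511 × 22 = 11.2420
  age 14: 0.410 × 16 = 6.5600
  age 15: 0.292 × 13 = 3.7960
  age 16: 0.241 × 3 = 0.7230
R₀ = 0.0000 + 11.2420 + 6.5600 + 3.7960 + 0.7230 = 22.3210

22.321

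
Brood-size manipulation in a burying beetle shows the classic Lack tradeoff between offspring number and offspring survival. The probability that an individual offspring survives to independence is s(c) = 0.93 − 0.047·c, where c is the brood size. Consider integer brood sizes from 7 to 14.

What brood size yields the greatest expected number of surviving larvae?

10

Expected surviving larvae = c × s(c):
  c=7: 7 × 0.601 = 4.207
  c=8: 8 × 0.554 = 4.432
  c=9: 9 × 0.507 = 4.563
  c=10: 10 × 0.460 = 4.600
  c=11: 11 × 0.413 = 4.543
  c=12: 12 × 0.366 = 4.392
  c=13: 13 × 0.319 = 4.147
  c=14: 14 × 0.272 = 3.808
Maximum at c = 10 (4.600 surviving larvae).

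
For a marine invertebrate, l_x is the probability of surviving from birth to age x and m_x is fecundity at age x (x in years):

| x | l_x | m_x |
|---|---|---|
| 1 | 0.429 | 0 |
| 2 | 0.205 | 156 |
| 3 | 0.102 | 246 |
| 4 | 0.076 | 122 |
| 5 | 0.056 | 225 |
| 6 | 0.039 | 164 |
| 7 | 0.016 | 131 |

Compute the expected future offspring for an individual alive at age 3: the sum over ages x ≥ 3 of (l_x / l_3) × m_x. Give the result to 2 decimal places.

543.69

l_3 = 0.102. Conditional survival from age 3 to x is l_x / l_3.
  x=3: (0.102/0.102) × 246 = 246.0000
  x=4: (0.076/0.102) × 122 = 90.9020
  x=5: (0.056/0.102) × 225 = 123.5294
  x=6: (0.039/0.102) × 164 = 62.7059
  x=7: (0.016/0.102) × 131 = 20.5490
Sum = 246.0000 + 90.9020 + 123.5294 + 62.7059 + 20.5490 = 543.6863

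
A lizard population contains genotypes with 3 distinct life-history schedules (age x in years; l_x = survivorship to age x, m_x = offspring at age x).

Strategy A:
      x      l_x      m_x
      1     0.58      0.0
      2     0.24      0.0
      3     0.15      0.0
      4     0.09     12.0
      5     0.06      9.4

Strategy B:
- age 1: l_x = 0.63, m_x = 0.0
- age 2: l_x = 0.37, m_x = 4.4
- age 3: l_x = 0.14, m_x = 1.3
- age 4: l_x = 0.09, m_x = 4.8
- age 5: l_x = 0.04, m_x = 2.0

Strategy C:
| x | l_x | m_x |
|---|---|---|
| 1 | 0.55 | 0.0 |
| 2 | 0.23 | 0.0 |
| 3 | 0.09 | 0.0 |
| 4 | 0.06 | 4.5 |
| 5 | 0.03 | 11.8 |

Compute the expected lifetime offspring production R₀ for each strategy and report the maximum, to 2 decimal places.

2.32

Strategy A: R₀ = 0.58×0.0 + 0.24×0.0 + 0.15×0.0 + 0.09×12.0 + 0.06×9.4 = 1.6440
Strategy B: R₀ = 0.63×0.0 + 0.37×4.4 + 0.14×1.3 + 0.09×4.8 + 0.04×2.0 = 2.3220
Strategy C: R₀ = 0.55×0.0 + 0.23×0.0 + 0.09×0.0 + 0.06×4.5 + 0.03×11.8 = 0.6240
Highest R₀: strategy B with 2.3220.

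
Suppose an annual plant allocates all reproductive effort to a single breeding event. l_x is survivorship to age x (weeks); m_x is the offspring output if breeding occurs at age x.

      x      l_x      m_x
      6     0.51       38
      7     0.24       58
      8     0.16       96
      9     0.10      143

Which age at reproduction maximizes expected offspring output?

Expected offspring if breeding at age x = l_x × m_x:
  age 6: 0.51 × 38 = 19.380
  age 7: 0.24 × 58 = 13.920
  age 8: 0.16 × 96 = 15.360
  age 9: 0.10 × 143 = 14.300
Maximum at age 6 (19.380).

6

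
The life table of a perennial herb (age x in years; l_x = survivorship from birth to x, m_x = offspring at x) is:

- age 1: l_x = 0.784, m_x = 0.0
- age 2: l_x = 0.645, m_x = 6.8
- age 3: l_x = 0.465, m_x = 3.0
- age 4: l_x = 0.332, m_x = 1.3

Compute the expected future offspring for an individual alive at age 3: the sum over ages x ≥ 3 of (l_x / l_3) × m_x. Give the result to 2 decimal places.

l_3 = 0.465. Conditional survival from age 3 to x is l_x / l_3.
  x=3: (0.465/0.465) × 3.0 = 3.0000
  x=4: (0.332/0.465) × 1.3 = 0.9282
Sum = 3.0000 + 0.9282 = 3.9282

3.93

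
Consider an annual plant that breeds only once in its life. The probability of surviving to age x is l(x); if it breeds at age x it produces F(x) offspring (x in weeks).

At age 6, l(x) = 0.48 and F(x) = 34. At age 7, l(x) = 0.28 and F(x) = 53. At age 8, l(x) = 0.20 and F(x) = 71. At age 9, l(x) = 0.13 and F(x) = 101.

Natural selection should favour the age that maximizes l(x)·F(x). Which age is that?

Expected offspring if breeding at age x = l(x) × F(x):
  age 6: 0.48 × 34 = 16.320
  age 7: 0.28 × 53 = 14.840
  age 8: 0.20 × 71 = 14.200
  age 9: 0.13 × 101 = 13.130
Maximum at age 6 (16.320).

6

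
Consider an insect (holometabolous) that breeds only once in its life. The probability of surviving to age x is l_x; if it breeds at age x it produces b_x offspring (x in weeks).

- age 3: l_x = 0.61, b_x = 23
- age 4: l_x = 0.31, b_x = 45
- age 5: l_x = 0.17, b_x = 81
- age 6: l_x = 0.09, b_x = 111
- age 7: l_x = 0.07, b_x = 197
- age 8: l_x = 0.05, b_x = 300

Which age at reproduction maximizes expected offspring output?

8

Expected offspring if breeding at age x = l_x × b_x:
  age 3: 0.61 × 23 = 14.030
  age 4: 0.31 × 45 = 13.950
  age 5: 0.17 × 81 = 13.770
  age 6: 0.09 × 111 = 9.990
  age 7: 0.07 × 197 = 13.790
  age 8: 0.05 × 300 = 15.000
Maximum at age 8 (15.000).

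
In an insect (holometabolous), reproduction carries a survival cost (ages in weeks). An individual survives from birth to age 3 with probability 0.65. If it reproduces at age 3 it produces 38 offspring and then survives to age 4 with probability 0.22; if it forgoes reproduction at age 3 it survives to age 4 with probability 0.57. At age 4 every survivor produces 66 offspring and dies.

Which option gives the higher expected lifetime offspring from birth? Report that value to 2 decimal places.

34.14

breed at age 3: R₀ = 0.65 × (38 + 0.22 × 66) = 0.65 × 52.5200 = 34.1380
delay to age 4: R₀ = 0.65 × (0.57 × 66) = 0.65 × 37.6200 = 24.4530
Higher: breed at age 3 (34.1380).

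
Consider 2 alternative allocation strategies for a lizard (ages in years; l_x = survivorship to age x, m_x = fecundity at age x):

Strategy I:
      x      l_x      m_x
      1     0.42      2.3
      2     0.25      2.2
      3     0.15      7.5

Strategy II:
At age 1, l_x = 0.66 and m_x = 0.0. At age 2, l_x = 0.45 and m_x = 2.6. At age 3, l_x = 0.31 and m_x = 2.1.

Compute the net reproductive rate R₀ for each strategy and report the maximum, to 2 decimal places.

2.64

Strategy I: R₀ = 0.42×2.3 + 0.25×2.2 + 0.15×7.5 = 2.6410
Strategy II: R₀ = 0.66×0.0 + 0.45×2.6 + 0.31×2.1 = 1.8210
Highest R₀: strategy I with 2.6410.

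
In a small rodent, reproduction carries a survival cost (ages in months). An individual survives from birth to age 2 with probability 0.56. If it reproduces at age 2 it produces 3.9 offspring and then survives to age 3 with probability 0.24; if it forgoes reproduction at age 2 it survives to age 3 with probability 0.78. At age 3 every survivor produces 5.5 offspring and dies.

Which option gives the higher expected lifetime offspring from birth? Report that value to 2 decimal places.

2.92

breed at age 2: R₀ = 0.56 × (3.9 + 0.24 × 5.5) = 0.56 × 5.2200 = 2.9232
delay to age 3: R₀ = 0.56 × (0.78 × 5.5) = 0.56 × 4.2900 = 2.4024
Higher: breed at age 2 (2.9232).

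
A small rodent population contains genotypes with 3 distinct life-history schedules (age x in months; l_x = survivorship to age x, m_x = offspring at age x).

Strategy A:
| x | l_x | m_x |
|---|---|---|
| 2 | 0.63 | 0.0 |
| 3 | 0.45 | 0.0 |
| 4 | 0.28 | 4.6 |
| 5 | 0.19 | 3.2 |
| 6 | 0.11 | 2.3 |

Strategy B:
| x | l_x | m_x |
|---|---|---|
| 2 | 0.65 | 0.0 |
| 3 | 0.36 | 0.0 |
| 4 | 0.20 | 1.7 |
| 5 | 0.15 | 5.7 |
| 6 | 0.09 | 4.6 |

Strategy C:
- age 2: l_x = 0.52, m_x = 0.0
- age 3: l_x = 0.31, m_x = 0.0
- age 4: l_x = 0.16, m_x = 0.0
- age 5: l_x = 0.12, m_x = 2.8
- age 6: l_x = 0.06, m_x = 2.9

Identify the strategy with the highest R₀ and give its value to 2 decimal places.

Strategy A: R₀ = 0.63×0.0 + 0.45×0.0 + 0.28×4.6 + 0.19×3.2 + 0.11×2.3 = 2.1490
Strategy B: R₀ = 0.65×0.0 + 0.36×0.0 + 0.20×1.7 + 0.15×5.7 + 0.09×4.6 = 1.6090
Strategy C: R₀ = 0.52×0.0 + 0.31×0.0 + 0.16×0.0 + 0.12×2.8 + 0.06×2.9 = 0.5100
Highest R₀: strategy A with 2.1490.

2.15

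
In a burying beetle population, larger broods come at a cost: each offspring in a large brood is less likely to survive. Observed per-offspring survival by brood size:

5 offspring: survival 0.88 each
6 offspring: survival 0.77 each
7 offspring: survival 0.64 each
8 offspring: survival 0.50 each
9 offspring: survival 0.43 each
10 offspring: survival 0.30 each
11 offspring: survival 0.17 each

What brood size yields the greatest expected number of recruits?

6

Expected recruits = c × s(c):
  c=5: 5 × 0.88 = 4.400
  c=6: 6 × 0.77 = 4.620
  c=7: 7 × 0.64 = 4.480
  c=8: 8 × 0.50 = 4.000
  c=9: 9 × 0.43 = 3.870
  c=10: 10 × 0.30 = 3.000
  c=11: 11 × 0.17 = 1.870
Maximum at c = 6 (4.620 recruits).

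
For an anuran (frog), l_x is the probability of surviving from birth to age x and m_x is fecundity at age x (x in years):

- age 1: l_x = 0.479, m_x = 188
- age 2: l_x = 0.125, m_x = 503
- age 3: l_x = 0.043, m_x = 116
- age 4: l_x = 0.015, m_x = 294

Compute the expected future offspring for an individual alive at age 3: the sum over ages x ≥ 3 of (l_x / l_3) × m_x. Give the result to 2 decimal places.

l_3 = 0.043. Conditional survival from age 3 to x is l_x / l_3.
  x=3: (0.043/0.043) × 116 = 116.0000
  x=4: (0.015/0.043) × 294 = 102.5581
Sum = 116.0000 + 102.5581 = 218.5581

218.56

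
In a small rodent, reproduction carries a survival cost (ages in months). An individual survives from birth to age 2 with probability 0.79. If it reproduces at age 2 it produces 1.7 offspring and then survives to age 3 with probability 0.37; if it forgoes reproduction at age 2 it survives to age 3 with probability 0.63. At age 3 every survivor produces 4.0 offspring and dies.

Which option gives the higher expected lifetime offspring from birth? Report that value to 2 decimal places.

breed at age 2: R₀ = 0.79 × (1.7 + 0.37 × 4.0) = 0.79 × 3.1800 = 2.5122
delay to age 3: R₀ = 0.79 × (0.63 × 4.0) = 0.79 × 2.5200 = 1.9908
Higher: breed at age 2 (2.5122).

2.51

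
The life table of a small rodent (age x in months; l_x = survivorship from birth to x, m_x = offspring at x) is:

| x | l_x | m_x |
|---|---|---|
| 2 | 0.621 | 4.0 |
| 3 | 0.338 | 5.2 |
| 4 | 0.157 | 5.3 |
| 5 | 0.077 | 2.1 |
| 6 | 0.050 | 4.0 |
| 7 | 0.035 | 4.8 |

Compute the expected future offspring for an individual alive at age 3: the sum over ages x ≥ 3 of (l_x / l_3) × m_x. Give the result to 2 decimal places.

9.23

l_3 = 0.338. Conditional survival from age 3 to x is l_x / l_3.
  x=3: (0.338/0.338) × 5.2 = 5.2000
  x=4: (0.157/0.338) × 5.3 = 2.4618
  x=5: (0.077/0.338) × 2.1 = 0.4784
  x=6: (0.050/0.338) × 4.0 = 0.5917
  x=7: (0.035/0.338) × 4.8 = 0.4970
Sum = 5.2000 + 2.4618 + 0.4784 + 0.5917 + 0.4970 = 9.2290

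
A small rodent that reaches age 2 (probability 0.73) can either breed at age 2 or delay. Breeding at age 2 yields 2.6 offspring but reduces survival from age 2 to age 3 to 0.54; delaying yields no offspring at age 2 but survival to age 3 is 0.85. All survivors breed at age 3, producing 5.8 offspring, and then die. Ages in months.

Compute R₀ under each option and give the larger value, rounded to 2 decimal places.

breed at age 2: R₀ = 0.73 × (2.6 + 0.54 × 5.8) = 0.73 × 5.7320 = 4.1844
delay to age 3: R₀ = 0.73 × (0.85 × 5.8) = 0.73 × 4.9300 = 3.5989
Higher: breed at age 2 (4.1844).

4.18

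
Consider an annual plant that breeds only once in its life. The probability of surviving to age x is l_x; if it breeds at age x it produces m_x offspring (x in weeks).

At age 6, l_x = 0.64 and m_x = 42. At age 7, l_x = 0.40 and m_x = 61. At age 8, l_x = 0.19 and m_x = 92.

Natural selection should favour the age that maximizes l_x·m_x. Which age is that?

6

Expected offspring if breeding at age x = l_x × m_x:
  age 6: 0.64 × 42 = 26.880
  age 7: 0.40 × 61 = 24.400
  age 8: 0.19 × 92 = 17.480
Maximum at age 6 (26.880).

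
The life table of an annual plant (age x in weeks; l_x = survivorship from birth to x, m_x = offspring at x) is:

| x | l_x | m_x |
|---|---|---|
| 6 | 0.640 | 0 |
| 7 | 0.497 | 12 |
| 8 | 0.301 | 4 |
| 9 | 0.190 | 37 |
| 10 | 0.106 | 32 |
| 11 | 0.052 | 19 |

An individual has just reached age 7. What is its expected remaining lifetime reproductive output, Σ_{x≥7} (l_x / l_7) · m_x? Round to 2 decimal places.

l_7 = 0.497. Conditional survival from age 7 to x is l_x / l_7.
  x=7: (0.497/0.497) × 12 = 12.0000
  x=8: (0.301/0.497) × 4 = 2.4225
  x=9: (0.190/0.497) × 37 = 14.1449
  x=10: (0.106/0.497) × 32 = 6.8249
  x=11: (0.052/0.497) × 19 = 1.9879
Sum = 12.0000 + 2.4225 + 14.1449 + 6.8249 + 1.9879 = 37.3803

37.38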